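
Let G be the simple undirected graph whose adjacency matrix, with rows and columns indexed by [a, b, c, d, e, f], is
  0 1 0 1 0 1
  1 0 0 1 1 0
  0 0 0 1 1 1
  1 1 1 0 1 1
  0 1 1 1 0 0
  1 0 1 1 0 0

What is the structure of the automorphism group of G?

Vertex d is the unique vertex of degree 5; the remaining 5 vertices each have degree 3 and induce a cycle, so G is the wheel on 6 vertices with hub d. Every automorphism fixes the hub and acts on the rim 5-cycle, so Aut(G) ≅ Aut(C_5) = D_5 of order 10.

D_5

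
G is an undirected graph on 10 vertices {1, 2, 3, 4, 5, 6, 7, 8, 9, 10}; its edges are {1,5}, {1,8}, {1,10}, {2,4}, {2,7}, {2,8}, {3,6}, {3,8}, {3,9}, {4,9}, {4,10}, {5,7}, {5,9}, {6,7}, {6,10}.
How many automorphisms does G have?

G is 3-regular on 10 vertices with no triangles and no 4-cycles (girth 5): this is the Petersen graph. Viewing the Petersen graph as the Kneser graph K(5,2) — vertices are 2-subsets of {1,…,5}, edges join disjoint pairs — its automorphisms are exactly the permutations of the 5-element set, so Aut ≅ S_5 of order 120.

120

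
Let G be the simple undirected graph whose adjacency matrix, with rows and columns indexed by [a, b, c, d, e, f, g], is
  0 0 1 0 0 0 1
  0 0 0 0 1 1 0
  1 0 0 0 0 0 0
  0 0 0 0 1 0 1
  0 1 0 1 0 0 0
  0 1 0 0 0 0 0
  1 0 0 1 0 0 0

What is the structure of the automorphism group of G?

The degree sequence is [2, 2, 1, 2, 2, 1, 2]; the two degree-1 vertices c and f are the ends of a path, so G = P_7. The only nontrivial automorphism of a path is the end-to-end reflection, so Aut(G) ≅ Z_2.

the cyclic group of order 2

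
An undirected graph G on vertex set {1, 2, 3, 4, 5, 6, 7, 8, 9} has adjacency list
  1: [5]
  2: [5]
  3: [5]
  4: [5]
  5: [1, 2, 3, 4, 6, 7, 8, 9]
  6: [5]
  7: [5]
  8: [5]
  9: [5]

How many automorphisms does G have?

Vertex 5 has degree 8 and every other vertex has degree 1, so G is the star K_{1,8} with centre 5. Any automorphism fixes the centre and permutes the 8 leaves freely, so Aut(G) ≅ S_8 of order 8! = 40320.

40320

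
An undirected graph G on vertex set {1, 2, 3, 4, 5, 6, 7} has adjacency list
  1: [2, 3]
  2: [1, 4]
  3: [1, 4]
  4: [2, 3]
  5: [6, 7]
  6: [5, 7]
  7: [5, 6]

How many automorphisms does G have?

48

G has two connected components, {1, 2, 3, 4} and {5, 6, 7}; each is 2-regular, so G = C_4 ⊔ C_3. The components are non-isomorphic (different sizes), so Aut(G) = Aut(C_4) × Aut(C_3) = D_4 × D_3 of order 8·6 = 48.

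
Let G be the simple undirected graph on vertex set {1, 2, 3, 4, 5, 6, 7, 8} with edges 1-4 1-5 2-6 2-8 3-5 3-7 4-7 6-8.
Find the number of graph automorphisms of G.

G has two connected components, {1, 3, 4, 5, 7} and {2, 6, 8}; each is 2-regular, so G = C_5 ⊔ C_3. No automorphism exchanges components of different sizes, hence Aut(G) is the direct product D_5 × D_3, order 60.

60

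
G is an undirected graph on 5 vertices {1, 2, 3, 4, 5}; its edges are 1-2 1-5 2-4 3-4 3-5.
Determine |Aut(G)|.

G is 2-regular and connected on 5 vertices, i.e. the cycle C_5. C_5 has 5 rotations and 5 reflections, so Aut(C_5) ≅ D_5 of order 10.

10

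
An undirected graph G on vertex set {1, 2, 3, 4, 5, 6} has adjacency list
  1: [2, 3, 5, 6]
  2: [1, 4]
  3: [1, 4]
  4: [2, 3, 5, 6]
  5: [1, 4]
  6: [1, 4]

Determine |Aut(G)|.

The vertices split by degree into {1, 4} (degree 4) and {2, 3, 5, 6} (degree 2); every edge runs between the two parts, so G is the complete bipartite graph K_{2,4}. The parts have unequal sizes, so no automorphism swaps them; each part is permuted independently, giving S_4 × S_2 of order 4!·2! = 48.

48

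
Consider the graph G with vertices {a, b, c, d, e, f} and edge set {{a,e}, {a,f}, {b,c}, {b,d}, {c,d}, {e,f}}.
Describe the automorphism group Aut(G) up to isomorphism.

G has two connected components, {a, e, f} and {b, c, d}; each is 2-regular, so G = C_3 ⊔ C_3. With two isomorphic components, Aut(G) = Aut(C_3) ≀ S_2 = (D_3 × D_3) ⋊ Z_2: permute each cycle by D_3, then optionally swap the two cycles. Order 2·(2·3)² = 72.

D_3 ≀ Z_2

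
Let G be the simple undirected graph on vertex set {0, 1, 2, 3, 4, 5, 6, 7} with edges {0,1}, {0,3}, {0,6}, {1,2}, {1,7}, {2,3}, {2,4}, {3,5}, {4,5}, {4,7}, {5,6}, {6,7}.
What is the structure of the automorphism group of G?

the hyperoctahedral group B_3

G is 3-regular and bipartite on 2^3 = 8 vertices with girth 4; it is the hypercube graph Q_3. The symmetry group of the 3-cube is the hyperoctahedral group B_3 = Z_2 ≀ S_3, of order 2^3·3! = 48.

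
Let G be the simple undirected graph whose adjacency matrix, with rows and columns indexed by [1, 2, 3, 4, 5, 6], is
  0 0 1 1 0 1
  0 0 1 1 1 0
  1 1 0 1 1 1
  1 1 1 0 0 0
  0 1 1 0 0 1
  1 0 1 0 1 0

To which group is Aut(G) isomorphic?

Vertex 3 is the unique vertex of degree 5; the remaining 5 vertices each have degree 3 and induce a cycle, so G is the wheel on 6 vertices with hub 3. With the hub fixed, the remaining symmetry is that of the rim cycle C_5, giving the dihedral group D_5.

D_5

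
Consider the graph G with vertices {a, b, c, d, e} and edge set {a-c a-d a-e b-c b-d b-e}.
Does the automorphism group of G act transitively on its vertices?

Automorphisms preserve degree, but G has vertices of degree 2 and vertices of degree 3; no automorphism maps one to the other, so G is not vertex-transitive.

No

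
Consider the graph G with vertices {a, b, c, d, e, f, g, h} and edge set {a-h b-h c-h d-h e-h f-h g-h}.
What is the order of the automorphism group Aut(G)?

5040

Vertex h has degree 7 and every other vertex has degree 1, so G is the star K_{1,7} with centre h. Any automorphism fixes the centre and permutes the 7 leaves freely, so Aut(G) ≅ S_7 of order 7! = 5040.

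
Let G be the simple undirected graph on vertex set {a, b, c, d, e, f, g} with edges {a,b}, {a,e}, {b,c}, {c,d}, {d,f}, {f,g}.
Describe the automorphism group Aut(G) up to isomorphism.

The degree sequence is [2, 2, 2, 2, 1, 2, 1]; the two degree-1 vertices e and g are the ends of a path, so G = P_7. A path has exactly one nontrivial symmetry — reversal — giving Aut(G) of order 2.

C_2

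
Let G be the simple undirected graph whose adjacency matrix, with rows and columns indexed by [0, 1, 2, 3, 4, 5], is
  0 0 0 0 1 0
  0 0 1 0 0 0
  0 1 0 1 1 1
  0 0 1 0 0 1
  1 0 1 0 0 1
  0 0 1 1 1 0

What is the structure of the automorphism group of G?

Degrees alone do not determine every vertex (e.g. 0 and 1 both have degree 1), but their neighbour-degree multisets differ: N(0) has degrees [3] while N(1) has degrees [4]. Repeating this refinement separates all vertices, so the only automorphism is the identity.

the trivial group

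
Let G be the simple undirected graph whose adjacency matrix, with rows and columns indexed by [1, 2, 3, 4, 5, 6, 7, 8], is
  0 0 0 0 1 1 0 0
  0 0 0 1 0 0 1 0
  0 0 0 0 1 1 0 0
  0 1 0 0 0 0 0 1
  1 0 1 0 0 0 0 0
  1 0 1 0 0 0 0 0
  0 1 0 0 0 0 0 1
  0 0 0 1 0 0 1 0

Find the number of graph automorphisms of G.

128

G has two connected components, {1, 3, 5, 6} and {2, 4, 7, 8}; each is 2-regular, so G = C_4 ⊔ C_4. Aut of a disjoint union of two copies of C_4 is the wreath product D_4 ≀ Z_2, of order 2·8² = 128.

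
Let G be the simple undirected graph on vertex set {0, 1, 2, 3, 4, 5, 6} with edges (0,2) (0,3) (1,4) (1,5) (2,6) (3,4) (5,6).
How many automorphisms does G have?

G is 2-regular and connected on 7 vertices, i.e. the cycle C_7. C_7 has 7 rotations and 7 reflections, so Aut(C_7) ≅ D_7 of order 14.

14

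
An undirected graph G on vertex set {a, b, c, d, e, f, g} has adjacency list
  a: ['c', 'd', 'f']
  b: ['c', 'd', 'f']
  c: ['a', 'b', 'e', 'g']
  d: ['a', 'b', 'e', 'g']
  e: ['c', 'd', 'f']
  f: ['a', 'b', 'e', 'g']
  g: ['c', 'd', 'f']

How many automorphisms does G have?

144

The vertices split by degree into {c, d, f} (degree 4) and {a, b, e, g} (degree 3); every edge runs between the two parts, so G is the complete bipartite graph K_{3,4}. The parts have unequal sizes, so no automorphism swaps them; each part is permuted independently, giving S_4 × S_3 of order 4!·3! = 144.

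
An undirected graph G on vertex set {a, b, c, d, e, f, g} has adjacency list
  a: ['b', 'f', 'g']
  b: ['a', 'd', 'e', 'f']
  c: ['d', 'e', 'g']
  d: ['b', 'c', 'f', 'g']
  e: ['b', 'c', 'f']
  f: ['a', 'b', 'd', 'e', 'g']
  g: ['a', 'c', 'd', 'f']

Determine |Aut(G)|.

The degree sequence is [3, 4, 3, 4, 3, 5, 4]. Checking the degree-preserving permutations of the vertex set shows that none except the identity preserves every edge, so Aut(G) is trivial.

1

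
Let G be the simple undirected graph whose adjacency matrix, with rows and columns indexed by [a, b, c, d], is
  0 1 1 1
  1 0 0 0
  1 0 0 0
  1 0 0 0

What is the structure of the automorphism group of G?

Vertex a has degree 3 and every other vertex has degree 1, so G is the star K_{1,3} with centre a. Any automorphism fixes the centre and permutes the 3 leaves freely, so Aut(G) ≅ S_3 of order 3! = 6.

the symmetric group on 3 letters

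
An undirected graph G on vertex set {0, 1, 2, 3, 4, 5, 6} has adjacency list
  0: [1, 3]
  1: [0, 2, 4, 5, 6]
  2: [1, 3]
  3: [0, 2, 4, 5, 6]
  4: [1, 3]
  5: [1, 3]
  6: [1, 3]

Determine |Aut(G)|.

The vertices split by degree into {1, 3} (degree 5) and {0, 2, 4, 5, 6} (degree 2); every edge runs between the two parts, so G is the complete bipartite graph K_{2,5}. The parts have unequal sizes, so no automorphism swaps them; each part is permuted independently, giving S_5 × S_2 of order 5!·2! = 240.

240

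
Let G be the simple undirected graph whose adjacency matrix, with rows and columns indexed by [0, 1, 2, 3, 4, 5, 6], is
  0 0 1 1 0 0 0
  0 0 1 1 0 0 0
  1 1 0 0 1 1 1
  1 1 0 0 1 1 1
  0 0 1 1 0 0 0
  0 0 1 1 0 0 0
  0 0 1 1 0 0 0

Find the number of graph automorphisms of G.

The vertices split by degree into {2, 3} (degree 5) and {0, 1, 4, 5, 6} (degree 2); every edge runs between the two parts, so G is the complete bipartite graph K_{2,5}. Automorphisms preserve the bipartition setwise (since the parts differ in size) and act as S_5 × S_2 within it; |Aut| = 240.

240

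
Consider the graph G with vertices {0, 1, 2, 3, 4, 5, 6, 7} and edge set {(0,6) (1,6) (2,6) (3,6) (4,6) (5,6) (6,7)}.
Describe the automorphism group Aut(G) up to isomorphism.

Vertex 6 has degree 7 and every other vertex has degree 1, so G is the star K_{1,7} with centre 6. The 7 leaves are pairwise interchangeable while the centre is fixed, giving Aut(G) = S_7.

the symmetric group on 7 letters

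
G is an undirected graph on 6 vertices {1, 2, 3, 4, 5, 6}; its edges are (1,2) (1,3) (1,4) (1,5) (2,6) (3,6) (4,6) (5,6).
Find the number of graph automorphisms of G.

48

The vertices split by degree into {1, 6} (degree 4) and {2, 3, 4, 5} (degree 2); every edge runs between the two parts, so G is the complete bipartite graph K_{2,4}. Automorphisms preserve the bipartition setwise (since the parts differ in size) and act as S_4 × S_2 within it; |Aut| = 48.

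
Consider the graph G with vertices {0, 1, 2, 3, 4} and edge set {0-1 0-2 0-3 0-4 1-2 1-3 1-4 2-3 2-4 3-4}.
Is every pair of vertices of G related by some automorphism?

Every vertex has degree 4, so G is the complete graph K_5. Every bijection on the vertex set is an automorphism of K_5; hence Aut(K_5) ≅ S_5, order 120. This group acts transitively on the 5 vertices.

Yes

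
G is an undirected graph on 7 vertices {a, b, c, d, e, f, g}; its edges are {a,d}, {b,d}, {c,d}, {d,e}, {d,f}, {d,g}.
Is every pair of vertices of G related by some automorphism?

No

Vertex d is the only vertex of degree 6, so every automorphism fixes it; G is not vertex-transitive.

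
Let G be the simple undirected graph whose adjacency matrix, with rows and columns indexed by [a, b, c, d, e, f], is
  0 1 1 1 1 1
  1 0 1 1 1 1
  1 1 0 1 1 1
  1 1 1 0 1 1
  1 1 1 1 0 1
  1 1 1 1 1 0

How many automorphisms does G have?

Every vertex has degree 5, so G is the complete graph K_6. Any permutation of the 6 vertices preserves K_6, so Aut(K_6) = S_6 of order 6! = 720.

720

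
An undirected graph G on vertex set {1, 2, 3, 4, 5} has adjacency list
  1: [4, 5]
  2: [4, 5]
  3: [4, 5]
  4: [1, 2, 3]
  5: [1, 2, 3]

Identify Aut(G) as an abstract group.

S_2 × S_3

The vertices split by degree into {4, 5} (degree 3) and {1, 2, 3} (degree 2); every edge runs between the two parts, so G is the complete bipartite graph K_{2,3}. The parts have unequal sizes, so no automorphism swaps them; each part is permuted independently, giving S_2 × S_3 of order 2!·3! = 12.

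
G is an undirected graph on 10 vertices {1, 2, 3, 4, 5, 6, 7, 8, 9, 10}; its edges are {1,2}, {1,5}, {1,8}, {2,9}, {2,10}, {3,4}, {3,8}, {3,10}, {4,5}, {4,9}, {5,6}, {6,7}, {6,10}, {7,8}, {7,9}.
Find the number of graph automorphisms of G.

120

G is 3-regular on 10 vertices with no triangles and no 4-cycles (girth 5): this is the Petersen graph. Viewing the Petersen graph as the Kneser graph K(5,2) — vertices are 2-subsets of {1,…,5}, edges join disjoint pairs — its automorphisms are exactly the permutations of the 5-element set, so Aut ≅ S_5 of order 120.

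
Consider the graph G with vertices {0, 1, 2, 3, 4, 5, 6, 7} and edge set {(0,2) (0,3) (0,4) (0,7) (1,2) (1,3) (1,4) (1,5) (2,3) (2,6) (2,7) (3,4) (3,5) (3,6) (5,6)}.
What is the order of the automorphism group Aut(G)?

1

Degrees alone do not determine every vertex (e.g. 0 and 1 both have degree 4), but their neighbour-degree multisets differ: N(0) has degrees [2, 3, 5, 6] while N(1) has degrees [3, 3, 5, 6]. Repeating this refinement separates all vertices, so the only automorphism is the identity.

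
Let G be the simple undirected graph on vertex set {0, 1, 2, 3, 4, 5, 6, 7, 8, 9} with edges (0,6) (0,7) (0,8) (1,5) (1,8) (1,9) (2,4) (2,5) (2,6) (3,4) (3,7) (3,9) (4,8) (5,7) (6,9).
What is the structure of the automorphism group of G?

S_5

G is 3-regular on 10 vertices with no triangles and no 4-cycles (girth 5): this is the Petersen graph. Viewing the Petersen graph as the Kneser graph K(5,2) — vertices are 2-subsets of {1,…,5}, edges join disjoint pairs — its automorphisms are exactly the permutations of the 5-element set, so Aut ≅ S_5 of order 120.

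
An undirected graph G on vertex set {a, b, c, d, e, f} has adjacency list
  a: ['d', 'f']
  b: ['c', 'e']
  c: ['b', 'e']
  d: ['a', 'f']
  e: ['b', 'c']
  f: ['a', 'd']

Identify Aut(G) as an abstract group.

(D_3 × D_3) ⋊ Z_2

G has two connected components, {b, c, e} and {a, d, f}; each is 2-regular, so G = C_3 ⊔ C_3. Aut of a disjoint union of two copies of C_3 is the wreath product D_3 ≀ Z_2, of order 2·6² = 72.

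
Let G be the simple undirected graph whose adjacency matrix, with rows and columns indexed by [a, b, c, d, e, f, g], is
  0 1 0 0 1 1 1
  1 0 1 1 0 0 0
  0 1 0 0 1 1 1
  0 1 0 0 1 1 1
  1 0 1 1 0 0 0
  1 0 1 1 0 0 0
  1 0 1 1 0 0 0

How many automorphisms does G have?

The vertices split by degree into {a, c, d} (degree 4) and {b, e, f, g} (degree 3); every edge runs between the two parts, so G is the complete bipartite graph K_{3,4}. The parts have unequal sizes, so no automorphism swaps them; each part is permuted independently, giving S_3 × S_4 of order 3!·4! = 144.

144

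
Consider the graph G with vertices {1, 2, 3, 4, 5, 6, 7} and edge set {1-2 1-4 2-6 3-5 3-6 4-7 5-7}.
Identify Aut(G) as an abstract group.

D_7

Every vertex has degree 2 and the graph is connected, so G is the 7-cycle C_7. C_7 has 7 rotations and 7 reflections, so Aut(C_7) ≅ D_7 of order 14.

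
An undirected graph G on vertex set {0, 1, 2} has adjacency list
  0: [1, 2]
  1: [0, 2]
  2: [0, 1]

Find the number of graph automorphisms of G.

6

Every vertex has degree 2, so G is the complete graph K_3. Any permutation of the 3 vertices preserves K_3, so Aut(K_3) = S_3 of order 3! = 6.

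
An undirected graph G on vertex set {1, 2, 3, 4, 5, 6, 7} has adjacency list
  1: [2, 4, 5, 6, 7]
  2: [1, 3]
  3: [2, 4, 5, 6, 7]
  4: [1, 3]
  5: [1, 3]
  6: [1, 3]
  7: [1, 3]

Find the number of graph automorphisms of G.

The vertices split by degree into {1, 3} (degree 5) and {2, 4, 5, 6, 7} (degree 2); every edge runs between the two parts, so G is the complete bipartite graph K_{2,5}. Automorphisms preserve the bipartition setwise (since the parts differ in size) and act as S_5 × S_2 within it; |Aut| = 240.

240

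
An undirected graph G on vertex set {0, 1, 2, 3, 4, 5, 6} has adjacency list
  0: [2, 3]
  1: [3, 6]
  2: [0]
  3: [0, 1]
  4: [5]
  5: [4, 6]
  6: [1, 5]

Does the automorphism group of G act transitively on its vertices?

Automorphisms preserve degree, but G has vertices of degree 1 and vertices of degree 2; no automorphism maps one to the other, so G is not vertex-transitive.

No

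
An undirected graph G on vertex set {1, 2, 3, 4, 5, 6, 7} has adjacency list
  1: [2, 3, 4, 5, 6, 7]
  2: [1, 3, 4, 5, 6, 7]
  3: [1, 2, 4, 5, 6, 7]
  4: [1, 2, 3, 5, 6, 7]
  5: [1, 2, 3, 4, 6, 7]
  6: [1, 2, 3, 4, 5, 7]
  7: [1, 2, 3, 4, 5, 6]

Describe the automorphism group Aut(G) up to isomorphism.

the symmetric group on 7 letters

Every vertex has degree 6, so G is the complete graph K_7. Any permutation of the 7 vertices preserves K_7, so Aut(K_7) = S_7 of order 7! = 5040.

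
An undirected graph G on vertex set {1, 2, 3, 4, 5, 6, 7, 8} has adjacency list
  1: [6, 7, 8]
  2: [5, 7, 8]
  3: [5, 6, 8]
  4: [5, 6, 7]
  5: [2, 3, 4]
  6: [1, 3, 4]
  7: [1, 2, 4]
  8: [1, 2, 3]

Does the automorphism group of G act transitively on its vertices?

G is 3-regular and bipartite on 2^3 = 8 vertices with girth 4; it is the hypercube graph Q_3. The symmetry group of the 3-cube is the hyperoctahedral group B_3 = Z_2 ≀ S_3, of order 2^3·3! = 48. This group acts transitively on the 8 vertices.

Yes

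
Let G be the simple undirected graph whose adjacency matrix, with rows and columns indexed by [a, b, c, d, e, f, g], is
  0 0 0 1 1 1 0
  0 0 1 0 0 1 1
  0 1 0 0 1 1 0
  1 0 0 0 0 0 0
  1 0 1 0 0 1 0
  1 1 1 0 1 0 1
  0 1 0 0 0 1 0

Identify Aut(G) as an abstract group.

the trivial group

The degree sequence is [3, 3, 3, 1, 3, 5, 2]. Checking the degree-preserving permutations of the vertex set shows that none except the identity preserves every edge, so Aut(G) is trivial.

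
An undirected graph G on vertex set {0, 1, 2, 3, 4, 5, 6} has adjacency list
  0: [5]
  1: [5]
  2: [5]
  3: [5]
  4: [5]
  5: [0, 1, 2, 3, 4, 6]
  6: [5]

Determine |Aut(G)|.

720

Vertex 5 has degree 6 and every other vertex has degree 1, so G is the star K_{1,6} with centre 5. The 6 leaves are pairwise interchangeable while the centre is fixed, giving Aut(G) = S_6.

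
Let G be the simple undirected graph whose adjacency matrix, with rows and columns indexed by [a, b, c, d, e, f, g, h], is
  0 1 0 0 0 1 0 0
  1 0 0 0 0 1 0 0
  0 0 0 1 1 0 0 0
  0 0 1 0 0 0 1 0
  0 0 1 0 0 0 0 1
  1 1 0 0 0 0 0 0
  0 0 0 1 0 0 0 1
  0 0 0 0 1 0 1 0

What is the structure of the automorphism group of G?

G has two connected components, {c, d, e, g, h} and {a, b, f}; each is 2-regular, so G = C_5 ⊔ C_3. The components are non-isomorphic (different sizes), so Aut(G) = Aut(C_5) × Aut(C_3) = D_5 × D_3 of order 10·6 = 60.

D_5 × D_3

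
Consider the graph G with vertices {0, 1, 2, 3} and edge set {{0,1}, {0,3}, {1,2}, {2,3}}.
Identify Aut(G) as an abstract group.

the dihedral group of order 8

G is 2-regular and bipartite on 2^2 = 4 vertices with girth 4; it is the hypercube graph Q_2. The symmetry group of the 2-cube is the hyperoctahedral group B_2 = Z_2 ≀ S_2, of order 2^2·2! = 8.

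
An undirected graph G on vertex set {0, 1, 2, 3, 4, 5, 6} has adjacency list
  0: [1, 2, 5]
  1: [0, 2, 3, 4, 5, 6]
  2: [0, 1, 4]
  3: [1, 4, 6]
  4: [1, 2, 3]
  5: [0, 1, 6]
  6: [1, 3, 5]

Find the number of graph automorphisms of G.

Vertex 1 is the unique vertex of degree 6; the remaining 6 vertices each have degree 3 and induce a cycle, so G is the wheel on 7 vertices with hub 1. With the hub fixed, the remaining symmetry is that of the rim cycle C_6, giving the dihedral group D_6.

12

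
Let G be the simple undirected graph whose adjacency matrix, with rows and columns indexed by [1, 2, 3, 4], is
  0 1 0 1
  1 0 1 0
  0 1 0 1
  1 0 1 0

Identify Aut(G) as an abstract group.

the dihedral group of order 8

G is 2-regular and connected on 4 vertices, i.e. the cycle C_4. The automorphisms of the 4-cycle are exactly the symmetries of a regular 4-gon: the dihedral group D_4, |D_4| = 8.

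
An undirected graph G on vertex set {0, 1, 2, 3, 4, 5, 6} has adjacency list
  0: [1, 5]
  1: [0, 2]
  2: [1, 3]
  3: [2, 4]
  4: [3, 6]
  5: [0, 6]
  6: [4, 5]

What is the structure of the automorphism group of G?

the dihedral group of order 14

Every vertex has degree 2 and the graph is connected, so G is the 7-cycle C_7. C_7 has 7 rotations and 7 reflections, so Aut(C_7) ≅ D_7 of order 14.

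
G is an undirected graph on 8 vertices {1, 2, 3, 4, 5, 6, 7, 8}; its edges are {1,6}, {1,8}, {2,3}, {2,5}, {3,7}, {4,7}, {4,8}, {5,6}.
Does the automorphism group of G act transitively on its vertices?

Yes

Every vertex has degree 2 and the graph is connected, so G is the 8-cycle C_8. The automorphisms of the 8-cycle are exactly the symmetries of a regular 8-gon: the dihedral group D_8, |D_8| = 16. This group acts transitively on the 8 vertices.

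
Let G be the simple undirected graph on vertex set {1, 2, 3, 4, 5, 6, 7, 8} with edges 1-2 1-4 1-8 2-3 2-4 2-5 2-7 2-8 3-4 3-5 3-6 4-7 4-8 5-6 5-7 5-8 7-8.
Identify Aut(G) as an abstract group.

1

Degrees alone do not determine every vertex (e.g. 3 and 7 both have degree 4), but their neighbour-degree multisets differ: N(3) has degrees [2, 5, 5, 6] while N(7) has degrees [5, 5, 5, 6]. Repeating this refinement separates all vertices, so the only automorphism is the identity.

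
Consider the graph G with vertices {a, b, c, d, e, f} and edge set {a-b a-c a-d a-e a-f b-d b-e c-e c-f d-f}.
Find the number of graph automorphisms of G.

10

Vertex a is the unique vertex of degree 5; the remaining 5 vertices each have degree 3 and induce a cycle, so G is the wheel on 6 vertices with hub a. With the hub fixed, the remaining symmetry is that of the rim cycle C_5, giving the dihedral group D_5.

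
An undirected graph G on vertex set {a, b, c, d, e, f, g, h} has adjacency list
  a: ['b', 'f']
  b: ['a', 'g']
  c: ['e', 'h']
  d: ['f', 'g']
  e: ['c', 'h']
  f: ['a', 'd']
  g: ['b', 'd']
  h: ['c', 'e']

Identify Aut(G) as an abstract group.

D_3 × D_5

G has two connected components, {a, b, d, f, g} and {c, e, h}; each is 2-regular, so G = C_5 ⊔ C_3. No automorphism exchanges components of different sizes, hence Aut(G) is the direct product D_3 × D_5, order 60.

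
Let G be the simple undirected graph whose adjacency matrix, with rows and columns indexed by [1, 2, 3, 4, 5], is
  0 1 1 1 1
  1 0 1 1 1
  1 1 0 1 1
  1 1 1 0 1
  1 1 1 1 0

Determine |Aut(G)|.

120

All 5 vertices are pairwise adjacent: G = K_5. Any permutation of the 5 vertices preserves K_5, so Aut(K_5) = S_5 of order 5! = 120.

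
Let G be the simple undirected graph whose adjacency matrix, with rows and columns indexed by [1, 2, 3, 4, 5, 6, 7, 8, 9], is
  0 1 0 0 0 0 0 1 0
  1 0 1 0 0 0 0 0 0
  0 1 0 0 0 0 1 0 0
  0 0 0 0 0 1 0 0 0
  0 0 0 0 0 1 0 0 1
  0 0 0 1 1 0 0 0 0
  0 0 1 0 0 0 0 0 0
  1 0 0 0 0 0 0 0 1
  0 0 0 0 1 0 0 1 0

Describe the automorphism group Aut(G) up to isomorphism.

Z_2

The degree sequence is [2, 2, 2, 1, 2, 2, 1, 2, 2]; the two degree-1 vertices 4 and 7 are the ends of a path, so G = P_9. The only nontrivial automorphism of a path is the end-to-end reflection, so Aut(G) ≅ Z_2.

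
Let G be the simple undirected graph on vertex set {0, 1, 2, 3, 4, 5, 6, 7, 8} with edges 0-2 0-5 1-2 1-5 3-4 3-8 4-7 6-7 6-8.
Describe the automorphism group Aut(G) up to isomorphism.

D_5 × D_4

G has two connected components, {3, 4, 6, 7, 8} and {0, 1, 2, 5}; each is 2-regular, so G = C_5 ⊔ C_4. No automorphism exchanges components of different sizes, hence Aut(G) is the direct product D_5 × D_4, order 80.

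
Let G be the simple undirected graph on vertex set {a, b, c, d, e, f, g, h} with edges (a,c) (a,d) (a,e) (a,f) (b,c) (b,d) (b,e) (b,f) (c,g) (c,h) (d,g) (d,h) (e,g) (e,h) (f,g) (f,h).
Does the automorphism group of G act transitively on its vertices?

Yes

G is 4-regular and bipartite with parts {a, b, g, h} and {c, d, e, f} (each part is independent and every cross-pair is an edge), so G = K_{4,4}. Each part can be permuted independently (S_4 × S_4) and the two equal-size parts can also be swapped, giving (S_4 × S_4) ⋊ Z_2 of order 2·(4!)² = 1152. This group acts transitively on the 8 vertices.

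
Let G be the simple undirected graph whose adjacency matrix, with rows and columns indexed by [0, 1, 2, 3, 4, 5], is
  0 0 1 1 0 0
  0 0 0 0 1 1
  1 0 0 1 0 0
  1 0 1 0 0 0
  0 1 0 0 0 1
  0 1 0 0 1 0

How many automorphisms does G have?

G has two connected components, {0, 2, 3} and {1, 4, 5}; each is 2-regular, so G = C_3 ⊔ C_3. With two isomorphic components, Aut(G) = Aut(C_3) ≀ S_2 = (D_3 × D_3) ⋊ Z_2: permute each cycle by D_3, then optionally swap the two cycles. Order 2·(2·3)² = 72.

72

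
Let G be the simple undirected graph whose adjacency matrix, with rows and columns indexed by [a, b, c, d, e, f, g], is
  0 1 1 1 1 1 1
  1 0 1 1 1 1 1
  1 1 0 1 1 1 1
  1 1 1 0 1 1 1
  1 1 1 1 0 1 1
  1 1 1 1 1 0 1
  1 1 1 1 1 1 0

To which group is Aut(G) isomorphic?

Every vertex has degree 6, so G is the complete graph K_7. Any permutation of the 7 vertices preserves K_7, so Aut(K_7) = S_7 of order 7! = 5040.

S_7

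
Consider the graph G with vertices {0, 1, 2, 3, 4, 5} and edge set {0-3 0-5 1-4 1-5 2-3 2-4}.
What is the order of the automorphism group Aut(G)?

G is 2-regular and connected on 6 vertices, i.e. the cycle C_6. C_6 has 6 rotations and 6 reflections, so Aut(C_6) ≅ D_6 of order 12.

12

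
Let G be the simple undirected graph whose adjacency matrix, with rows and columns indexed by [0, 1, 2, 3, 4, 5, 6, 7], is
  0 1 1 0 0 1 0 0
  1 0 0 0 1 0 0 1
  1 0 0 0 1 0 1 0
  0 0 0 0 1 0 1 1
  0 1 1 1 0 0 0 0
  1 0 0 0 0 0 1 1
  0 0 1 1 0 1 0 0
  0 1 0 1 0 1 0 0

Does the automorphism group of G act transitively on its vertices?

G is 3-regular and bipartite on 2^3 = 8 vertices with girth 4; it is the hypercube graph Q_3. Aut(Q_3) consists of the signed permutations of the 3 coordinate axes: 3! permutations times 2^3 sign flips, so |Aut| = 2^3·3! = 48. This group acts transitively on the 8 vertices.

Yes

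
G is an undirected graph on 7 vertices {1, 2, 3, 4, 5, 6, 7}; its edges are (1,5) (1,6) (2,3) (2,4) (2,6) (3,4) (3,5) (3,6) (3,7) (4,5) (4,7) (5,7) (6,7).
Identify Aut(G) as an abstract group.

Degrees alone do not determine every vertex (e.g. 4 and 5 both have degree 4), but their neighbour-degree multisets differ: N(4) has degrees [3, 4, 4, 5] while N(5) has degrees [2, 4, 4, 5]. Repeating this refinement separates all vertices, so the only automorphism is the identity.

1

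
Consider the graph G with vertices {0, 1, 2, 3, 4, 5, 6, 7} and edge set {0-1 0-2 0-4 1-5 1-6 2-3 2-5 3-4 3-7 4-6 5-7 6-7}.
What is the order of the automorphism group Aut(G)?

48

G is 3-regular and bipartite on 2^3 = 8 vertices with girth 4; it is the hypercube graph Q_3. The symmetry group of the 3-cube is the hyperoctahedral group B_3 = Z_2 ≀ S_3, of order 2^3·3! = 48.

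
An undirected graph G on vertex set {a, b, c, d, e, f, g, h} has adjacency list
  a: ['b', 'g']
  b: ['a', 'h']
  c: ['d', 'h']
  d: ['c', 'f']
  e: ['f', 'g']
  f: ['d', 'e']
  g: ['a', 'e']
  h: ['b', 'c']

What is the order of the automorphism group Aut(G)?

Every vertex has degree 2 and the graph is connected, so G is the 8-cycle C_8. C_8 has 8 rotations and 8 reflections, so Aut(C_8) ≅ D_8 of order 16.

16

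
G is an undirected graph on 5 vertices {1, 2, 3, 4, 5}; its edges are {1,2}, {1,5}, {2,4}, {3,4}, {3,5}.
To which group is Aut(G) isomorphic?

Every vertex has degree 2 and the graph is connected, so G is the 5-cycle C_5. C_5 has 5 rotations and 5 reflections, so Aut(C_5) ≅ D_5 of order 10.

D_5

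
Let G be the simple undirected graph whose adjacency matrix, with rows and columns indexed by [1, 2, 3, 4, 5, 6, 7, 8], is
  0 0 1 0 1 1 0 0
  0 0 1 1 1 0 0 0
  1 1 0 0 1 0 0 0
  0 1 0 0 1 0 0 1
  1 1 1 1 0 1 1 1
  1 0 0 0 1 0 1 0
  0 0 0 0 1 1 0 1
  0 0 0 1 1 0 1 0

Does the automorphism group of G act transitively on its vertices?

Vertex 5 is the only vertex of degree 7, so every automorphism fixes it; G is not vertex-transitive.

No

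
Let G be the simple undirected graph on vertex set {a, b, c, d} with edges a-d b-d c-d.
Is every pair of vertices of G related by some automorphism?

Vertex d is the only vertex of degree 3, so every automorphism fixes it; G is not vertex-transitive.

No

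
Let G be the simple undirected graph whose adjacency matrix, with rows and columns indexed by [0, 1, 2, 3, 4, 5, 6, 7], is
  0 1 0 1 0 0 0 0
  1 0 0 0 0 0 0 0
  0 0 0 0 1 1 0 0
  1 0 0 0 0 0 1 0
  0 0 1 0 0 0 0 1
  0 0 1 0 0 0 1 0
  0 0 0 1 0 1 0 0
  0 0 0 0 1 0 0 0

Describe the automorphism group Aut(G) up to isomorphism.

C_2

The degree sequence is [2, 1, 2, 2, 2, 2, 2, 1]; the two degree-1 vertices 1 and 7 are the ends of a path, so G = P_8. The only nontrivial automorphism of a path is the end-to-end reflection, so Aut(G) ≅ Z_2.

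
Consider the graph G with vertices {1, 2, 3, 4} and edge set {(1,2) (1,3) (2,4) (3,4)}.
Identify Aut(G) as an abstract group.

the dihedral group of order 8

Every vertex has degree 2 and the graph is connected, so G is the 4-cycle C_4. The automorphisms of the 4-cycle are exactly the symmetries of a regular 4-gon: the dihedral group D_4, |D_4| = 8.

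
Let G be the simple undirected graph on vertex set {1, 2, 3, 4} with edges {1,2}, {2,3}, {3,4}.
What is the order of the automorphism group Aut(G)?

The degree sequence is [1, 2, 2, 1]; the two degree-1 vertices 1 and 4 are the ends of a path, so G = P_4. The only nontrivial automorphism of a path is the end-to-end reflection, so Aut(G) ≅ Z_2.

2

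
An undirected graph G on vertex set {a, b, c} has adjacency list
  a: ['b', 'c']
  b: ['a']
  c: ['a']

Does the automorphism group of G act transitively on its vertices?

Vertex a is the only vertex of degree 2, so every automorphism fixes it; G is not vertex-transitive.

No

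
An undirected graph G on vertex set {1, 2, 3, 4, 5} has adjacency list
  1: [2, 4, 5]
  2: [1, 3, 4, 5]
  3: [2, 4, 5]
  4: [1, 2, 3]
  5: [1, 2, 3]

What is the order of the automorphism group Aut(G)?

Vertex 2 is the unique vertex of degree 4; the remaining 4 vertices each have degree 3 and induce a cycle, so G is the wheel on 5 vertices with hub 2. Every automorphism fixes the hub and acts on the rim 4-cycle, so Aut(G) ≅ Aut(C_4) = D_4 of order 8.

8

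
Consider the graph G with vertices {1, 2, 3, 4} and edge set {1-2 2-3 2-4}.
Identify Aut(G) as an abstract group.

S_3

Vertex 2 has degree 3 and every other vertex has degree 1, so G is the star K_{1,3} with centre 2. Any automorphism fixes the centre and permutes the 3 leaves freely, so Aut(G) ≅ S_3 of order 3! = 6.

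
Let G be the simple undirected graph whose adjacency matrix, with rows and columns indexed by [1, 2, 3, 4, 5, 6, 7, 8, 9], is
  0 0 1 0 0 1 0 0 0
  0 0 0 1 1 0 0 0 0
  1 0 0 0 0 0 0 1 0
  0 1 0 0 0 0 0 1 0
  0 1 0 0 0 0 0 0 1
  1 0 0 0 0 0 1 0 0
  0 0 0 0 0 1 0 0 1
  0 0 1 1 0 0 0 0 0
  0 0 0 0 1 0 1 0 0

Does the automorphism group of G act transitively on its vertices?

Yes

G is 2-regular and connected on 9 vertices, i.e. the cycle C_9. The automorphisms of the 9-cycle are exactly the symmetries of a regular 9-gon: the dihedral group D_9, |D_9| = 18. Under this action every vertex can be carried to every other, so G is vertex-transitive.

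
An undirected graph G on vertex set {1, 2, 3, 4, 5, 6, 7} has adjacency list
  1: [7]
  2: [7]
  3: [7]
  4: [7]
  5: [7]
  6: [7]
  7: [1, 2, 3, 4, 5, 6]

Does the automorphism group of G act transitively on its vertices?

No

Vertex 7 is the only vertex of degree 6, so every automorphism fixes it; G is not vertex-transitive.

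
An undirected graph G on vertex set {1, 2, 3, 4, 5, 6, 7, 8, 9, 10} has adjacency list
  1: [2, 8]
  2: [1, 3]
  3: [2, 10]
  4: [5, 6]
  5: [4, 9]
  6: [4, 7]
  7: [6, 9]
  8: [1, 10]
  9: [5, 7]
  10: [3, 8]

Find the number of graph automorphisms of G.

G has two connected components, {1, 2, 3, 8, 10} and {4, 5, 6, 7, 9}; each is 2-regular, so G = C_5 ⊔ C_5. With two isomorphic components, Aut(G) = Aut(C_5) ≀ S_2 = (D_5 × D_5) ⋊ Z_2: permute each cycle by D_5, then optionally swap the two cycles. Order 2·(2·5)² = 200.

200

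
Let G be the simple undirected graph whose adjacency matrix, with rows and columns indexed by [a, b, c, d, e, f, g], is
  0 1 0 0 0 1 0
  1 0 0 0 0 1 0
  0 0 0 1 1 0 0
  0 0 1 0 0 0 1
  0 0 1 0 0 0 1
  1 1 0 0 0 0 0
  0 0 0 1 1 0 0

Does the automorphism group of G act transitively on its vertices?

G has two connected components, {c, d, e, g} and {a, b, f}; each is 2-regular, so G = C_4 ⊔ C_3. The orbit of a under Aut(G) is {a, b, f}, which does not contain c, so G is not vertex-transitive.

No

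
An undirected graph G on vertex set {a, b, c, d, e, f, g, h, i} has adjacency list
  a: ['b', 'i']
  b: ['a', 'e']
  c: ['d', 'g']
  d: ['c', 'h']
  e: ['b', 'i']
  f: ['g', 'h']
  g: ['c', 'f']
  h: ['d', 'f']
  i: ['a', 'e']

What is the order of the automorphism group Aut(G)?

80

G has two connected components, {c, d, f, g, h} and {a, b, e, i}; each is 2-regular, so G = C_5 ⊔ C_4. No automorphism exchanges components of different sizes, hence Aut(G) is the direct product D_5 × D_4, order 80.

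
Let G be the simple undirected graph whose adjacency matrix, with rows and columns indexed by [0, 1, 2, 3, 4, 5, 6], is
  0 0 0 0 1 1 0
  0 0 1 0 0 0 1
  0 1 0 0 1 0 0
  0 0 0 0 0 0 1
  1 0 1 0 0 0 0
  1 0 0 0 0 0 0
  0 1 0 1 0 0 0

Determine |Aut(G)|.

2

The degree sequence is [2, 2, 2, 1, 2, 1, 2]; the two degree-1 vertices 3 and 5 are the ends of a path, so G = P_7. The only nontrivial automorphism of a path is the end-to-end reflection, so Aut(G) ≅ Z_2.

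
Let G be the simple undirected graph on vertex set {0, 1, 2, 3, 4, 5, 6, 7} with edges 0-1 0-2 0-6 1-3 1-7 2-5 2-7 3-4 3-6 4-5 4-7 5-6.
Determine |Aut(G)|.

48

G is 3-regular and bipartite on 2^3 = 8 vertices with girth 4; it is the hypercube graph Q_3. The symmetry group of the 3-cube is the hyperoctahedral group B_3 = Z_2 ≀ S_3, of order 2^3·3! = 48.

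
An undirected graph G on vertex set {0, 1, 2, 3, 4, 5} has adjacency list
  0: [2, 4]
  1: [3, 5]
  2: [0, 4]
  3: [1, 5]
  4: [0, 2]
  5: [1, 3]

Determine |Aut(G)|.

G has two connected components, {0, 2, 4} and {1, 3, 5}; each is 2-regular, so G = C_3 ⊔ C_3. Aut of a disjoint union of two copies of C_3 is the wreath product D_3 ≀ Z_2, of order 2·6² = 72.

72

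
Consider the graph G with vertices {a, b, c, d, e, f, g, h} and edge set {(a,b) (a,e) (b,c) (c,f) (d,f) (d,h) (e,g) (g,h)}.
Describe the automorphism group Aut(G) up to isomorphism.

G is 2-regular and connected on 8 vertices, i.e. the cycle C_8. C_8 has 8 rotations and 8 reflections, so Aut(C_8) ≅ D_8 of order 16.

the dihedral group of order 16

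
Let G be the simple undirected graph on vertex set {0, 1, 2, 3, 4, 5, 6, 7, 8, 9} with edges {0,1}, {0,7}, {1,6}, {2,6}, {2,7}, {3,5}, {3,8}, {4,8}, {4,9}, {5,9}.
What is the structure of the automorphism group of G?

G has two connected components, {0, 1, 2, 6, 7} and {3, 4, 5, 8, 9}; each is 2-regular, so G = C_5 ⊔ C_5. Aut of a disjoint union of two copies of C_5 is the wreath product D_5 ≀ Z_2, of order 2·10² = 200.

D_5 ≀ Z_2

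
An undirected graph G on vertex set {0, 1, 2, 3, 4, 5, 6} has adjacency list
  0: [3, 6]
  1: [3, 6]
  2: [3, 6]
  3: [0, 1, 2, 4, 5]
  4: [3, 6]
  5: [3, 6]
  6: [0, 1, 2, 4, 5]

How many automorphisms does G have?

The vertices split by degree into {3, 6} (degree 5) and {0, 1, 2, 4, 5} (degree 2); every edge runs between the two parts, so G is the complete bipartite graph K_{2,5}. The parts have unequal sizes, so no automorphism swaps them; each part is permuted independently, giving S_5 × S_2 of order 5!·2! = 240.

240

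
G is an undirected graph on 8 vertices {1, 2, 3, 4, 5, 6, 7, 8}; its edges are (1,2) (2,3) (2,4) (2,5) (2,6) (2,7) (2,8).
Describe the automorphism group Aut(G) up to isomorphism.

Vertex 2 has degree 7 and every other vertex has degree 1, so G is the star K_{1,7} with centre 2. Any automorphism fixes the centre and permutes the 7 leaves freely, so Aut(G) ≅ S_7 of order 7! = 5040.

S_7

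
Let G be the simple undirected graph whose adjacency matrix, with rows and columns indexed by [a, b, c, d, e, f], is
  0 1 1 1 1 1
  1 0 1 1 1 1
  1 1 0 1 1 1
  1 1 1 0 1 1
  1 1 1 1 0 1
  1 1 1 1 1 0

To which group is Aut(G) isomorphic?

the symmetric group on 6 letters

Every vertex has degree 5, so G is the complete graph K_6. Any permutation of the 6 vertices preserves K_6, so Aut(K_6) = S_6 of order 6! = 720.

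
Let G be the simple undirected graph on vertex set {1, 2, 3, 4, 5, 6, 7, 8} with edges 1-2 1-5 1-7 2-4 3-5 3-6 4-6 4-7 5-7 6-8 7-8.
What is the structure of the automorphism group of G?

{e}

The degree sequence is [3, 2, 2, 3, 3, 3, 4, 2]. Checking the degree-preserving permutations of the vertex set shows that none except the identity preserves every edge, so Aut(G) is trivial.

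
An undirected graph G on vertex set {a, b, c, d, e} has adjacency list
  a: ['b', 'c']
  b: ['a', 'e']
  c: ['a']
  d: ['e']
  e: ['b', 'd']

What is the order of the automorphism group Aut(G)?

The degree sequence is [2, 2, 1, 1, 2]; the two degree-1 vertices c and d are the ends of a path, so G = P_5. The only nontrivial automorphism of a path is the end-to-end reflection, so Aut(G) ≅ Z_2.

2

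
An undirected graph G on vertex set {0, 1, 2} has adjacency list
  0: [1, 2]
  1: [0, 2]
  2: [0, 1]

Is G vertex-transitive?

Every vertex has degree 2, so G is the complete graph K_3. Every bijection on the vertex set is an automorphism of K_3; hence Aut(K_3) ≅ S_3, order 6. This group acts transitively on the 3 vertices.

Yes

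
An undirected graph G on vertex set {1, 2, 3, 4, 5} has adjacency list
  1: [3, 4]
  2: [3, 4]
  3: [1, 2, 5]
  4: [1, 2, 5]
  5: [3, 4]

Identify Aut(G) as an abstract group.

The vertices split by degree into {3, 4} (degree 3) and {1, 2, 5} (degree 2); every edge runs between the two parts, so G is the complete bipartite graph K_{2,3}. The parts have unequal sizes, so no automorphism swaps them; each part is permuted independently, giving S_3 × S_2 of order 3!·2! = 12.

S_3 × S_2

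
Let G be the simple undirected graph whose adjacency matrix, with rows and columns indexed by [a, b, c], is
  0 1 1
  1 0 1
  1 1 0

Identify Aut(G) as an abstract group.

S_3

All 3 vertices are pairwise adjacent: G = K_3. Every bijection on the vertex set is an automorphism of K_3; hence Aut(K_3) ≅ S_3, order 6.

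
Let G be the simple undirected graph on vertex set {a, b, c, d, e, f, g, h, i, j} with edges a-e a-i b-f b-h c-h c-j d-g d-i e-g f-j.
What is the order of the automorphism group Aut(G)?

G has two connected components, {a, d, e, g, i} and {b, c, f, h, j}; each is 2-regular, so G = C_5 ⊔ C_5. With two isomorphic components, Aut(G) = Aut(C_5) ≀ S_2 = (D_5 × D_5) ⋊ Z_2: permute each cycle by D_5, then optionally swap the two cycles. Order 2·(2·5)² = 200.

200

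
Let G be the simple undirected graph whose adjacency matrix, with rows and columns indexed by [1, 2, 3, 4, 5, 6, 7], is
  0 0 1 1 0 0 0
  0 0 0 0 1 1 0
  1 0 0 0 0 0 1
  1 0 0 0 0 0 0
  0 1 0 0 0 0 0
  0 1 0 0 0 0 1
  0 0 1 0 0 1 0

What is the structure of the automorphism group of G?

The degree sequence is [2, 2, 2, 1, 1, 2, 2]; the two degree-1 vertices 4 and 5 are the ends of a path, so G = P_7. The only nontrivial automorphism of a path is the end-to-end reflection, so Aut(G) ≅ Z_2.

Z_2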